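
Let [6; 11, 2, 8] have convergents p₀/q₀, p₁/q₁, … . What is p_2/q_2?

140/23

Using pₖ = aₖpₖ₋₁ + pₖ₋₂, qₖ = aₖqₖ₋₁ + qₖ₋₂ (with p₋₁=1, p₋₂=0, q₋₁=0, q₋₂=1):
  k=0: a=6, p=6, q=1
  k=1: a=11, p=67, q=11
  k=2: a=2, p=140, q=23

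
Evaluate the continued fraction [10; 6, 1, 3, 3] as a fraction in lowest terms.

893/88

Using pₖ = aₖpₖ₋₁ + pₖ₋₂ and qₖ = aₖqₖ₋₁ + qₖ₋₂:
  k=0: a=10, p=10, q=1
  k=1: a=6, p=61, q=6
  k=2: a=1, p=71, q=7
  k=3: a=3, p=274, q=27
  k=4: a=3, p=893, q=88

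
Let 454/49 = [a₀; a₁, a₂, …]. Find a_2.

454 = 9·49 + 13   →  a_0 = 9
49 = 3·13 + 10   →  a_1 = 3
13 = 1·10 + 3   →  a_2 = 1

1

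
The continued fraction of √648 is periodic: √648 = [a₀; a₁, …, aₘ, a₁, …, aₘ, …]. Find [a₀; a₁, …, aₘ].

a₀ = ⌊√648⌋ = 25.
With m₀=0, d₀=1 and mₖ₊₁ = dₖaₖ − mₖ, dₖ₊₁ = (n − mₖ₊₁²)/dₖ, aₖ₊₁ = ⌊(a₀+mₖ₊₁)/dₖ₊₁⌋:
  k=1: m=25, d=23, a=2
  k=2: m=21, d=9, a=5
  k=3: m=24, d=8, a=6
  k=4: m=24, d=9, a=5
  k=5: m=21, d=23, a=2
  k=6: m=25, d=1, a=50
d=1 and a=2a₀=50 at k=6, so the next step gives (m, d) = (25, 23) again — its k=1 value — and the period has length 6.

[25; 2, 5, 6, 5, 2, 50]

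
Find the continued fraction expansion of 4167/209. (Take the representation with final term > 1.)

[19; 1, 15, 13]

4167 = 19*209 + 196
209 = 1*196 + 13
196 = 15*13 + 1
13 = 13*1 + 0  (stop)
So 4167/209 = [19; 1, 15, 13].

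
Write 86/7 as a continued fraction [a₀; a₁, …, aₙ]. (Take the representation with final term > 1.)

86 = 12·7 + 2
7 = 3·2 + 1
2 = 2·1 + 0  (stop)
So 86/7 = [12; 3, 2].

[12; 3, 2]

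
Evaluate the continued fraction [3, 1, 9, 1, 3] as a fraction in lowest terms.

Fold from the inside: start with 3/1.
  1 + 1/3 = 4/3
  9 + 3/4 = 39/4
  1 + 4/39 = 43/39
  3 + 39/43 = 168/43

168/43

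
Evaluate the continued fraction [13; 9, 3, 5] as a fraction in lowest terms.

Using pₖ = aₖpₖ₋₁ + pₖ₋₂ and qₖ = aₖqₖ₋₁ + qₖ₋₂:
  k=0: a=13, p=13, q=1
  k=1: a=9, p=118, q=9
  k=2: a=3, p=367, q=28
  k=3: a=5, p=1953, q=149

1953/149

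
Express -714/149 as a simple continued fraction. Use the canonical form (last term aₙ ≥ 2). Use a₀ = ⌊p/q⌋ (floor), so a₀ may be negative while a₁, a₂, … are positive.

-714 = -5×149 + 31
149 = 4×31 + 25
31 = 1×25 + 6
25 = 4×6 + 1
6 = 6×1 + 0  (stop)
So -714/149 = [-5; 4, 1, 4, 6].

[-5; 4, 1, 4, 6]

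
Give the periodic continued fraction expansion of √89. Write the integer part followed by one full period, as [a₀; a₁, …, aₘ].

[9; 2, 3, 3, 2, 18]

a₀ = ⌊√89⌋ = 9.
With m₀=0, d₀=1 and mₖ₊₁ = dₖaₖ − mₖ, dₖ₊₁ = (n − mₖ₊₁²)/dₖ, aₖ₊₁ = ⌊(a₀+mₖ₊₁)/dₖ₊₁⌋:
  k=1: m=9, d=8, a=2
  k=2: m=7, d=5, a=3
  k=3: m=8, d=5, a=3
  k=4: m=7, d=8, a=2
  k=5: m=9, d=1, a=18
d=1 and a=2a₀=18 at k=5, so the next step gives (m, d) = (9, 8) again — its k=1 value — and the period has length 5.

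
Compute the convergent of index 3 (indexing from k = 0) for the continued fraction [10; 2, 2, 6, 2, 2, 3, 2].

333/32

Using pₖ = aₖpₖ₋₁ + pₖ₋₂, qₖ = aₖqₖ₋₁ + qₖ₋₂ (with p₋₁=1, p₋₂=0, q₋₁=0, q₋₂=1):
  k=0: a=10, p=10, q=1
  k=1: a=2, p=21, q=2
  k=2: a=2, p=52, q=5
  k=3: a=6, p=333, q=32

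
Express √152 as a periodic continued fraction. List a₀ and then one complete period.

a₀ = ⌊√152⌋ = 12.
With m₀=0, d₀=1 and mₖ₊₁ = dₖaₖ − mₖ, dₖ₊₁ = (n − mₖ₊₁²)/dₖ, aₖ₊₁ = ⌊(a₀+mₖ₊₁)/dₖ₊₁⌋:
  k=1: m=12, d=8, a=3
  k=2: m=12, d=1, a=24
d=1 and a=2a₀=24 at k=2, so the next step gives (m, d) = (12, 8) again — its k=1 value — and the period has length 2.

[12; 3, 24]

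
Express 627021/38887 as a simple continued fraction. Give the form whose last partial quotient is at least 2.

627021 = 16·38887 + 4829
38887 = 8·4829 + 255
4829 = 18·255 + 239
255 = 1·239 + 16
239 = 14·16 + 15
16 = 1·15 + 1
15 = 15·1 + 0  (stop)
So 627021/38887 = [16; 8, 18, 1, 14, 1, 15].

[16; 8, 18, 1, 14, 1, 15]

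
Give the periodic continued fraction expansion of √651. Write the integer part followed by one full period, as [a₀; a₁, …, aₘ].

a₀ = ⌊√651⌋ = 25.
With m₀=0, d₀=1 and mₖ₊₁ = dₖaₖ − mₖ, dₖ₊₁ = (n − mₖ₊₁²)/dₖ, aₖ₊₁ = ⌊(a₀+mₖ₊₁)/dₖ₊₁⌋:
  k=1: m=25, d=26, a=1
  k=2: m=1, d=25, a=1
  k=3: m=24, d=3, a=16
  k=4: m=24, d=25, a=1
  k=5: m=1, d=26, a=1
  k=6: m=25, d=1, a=50
d=1 and a=2a₀=50 at k=6, so the next step gives (m, d) = (25, 26) again — its k=1 value — and the period has length 6.

[25; 1, 1, 16, 1, 1, 50]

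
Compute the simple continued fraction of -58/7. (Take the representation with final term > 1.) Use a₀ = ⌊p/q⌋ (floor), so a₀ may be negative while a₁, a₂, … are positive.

[-9; 1, 2, 2]

-58 = -9*7 + 5
7 = 1*5 + 2
5 = 2*2 + 1
2 = 2*1 + 0  (stop)
So -58/7 = [-9; 1, 2, 2].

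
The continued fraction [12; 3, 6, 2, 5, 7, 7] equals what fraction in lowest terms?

Fold from the inside: start with 7/1.
  7 + 1/7 = 50/7
  5 + 7/50 = 257/50
  2 + 50/257 = 564/257
  6 + 257/564 = 3641/564
  3 + 564/3641 = 11487/3641
  12 + 3641/11487 = 141485/11487

141485/11487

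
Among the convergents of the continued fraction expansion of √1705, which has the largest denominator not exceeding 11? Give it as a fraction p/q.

√1705 = [41; 3, 2, 3, 82, …] (period length 4).
Convergents:
  p_0/q_0 = 41/1
  p_1/q_1 = 124/3
  p_2/q_2 = 289/7
  p_3/q_3 = 991/24
q_2 = 7 ≤ 11 < 24 = q_3, so the answer is 289/7.

289/7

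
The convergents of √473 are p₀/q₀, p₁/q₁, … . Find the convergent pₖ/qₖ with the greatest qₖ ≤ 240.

√473 = [21; 1, 2, 1, 42, …] (period length 4).
Convergents:
  p_0/q_0 = 21/1
  p_1/q_1 = 22/1
  p_2/q_2 = 65/3
  p_3/q_3 = 87/4
  p_4/q_4 = 3719/171
  p_5/q_5 = 3806/175
  p_6/q_6 = 11331/521
q_5 = 175 ≤ 240 < 521 = q_6, so the answer is 3806/175.

3806/175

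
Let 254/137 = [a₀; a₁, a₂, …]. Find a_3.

1

254 = 1·137 + 117   →  a_0 = 1
137 = 1·117 + 20   →  a_1 = 1
117 = 5·20 + 17   →  a_2 = 5
20 = 1·17 + 3   →  a_3 = 1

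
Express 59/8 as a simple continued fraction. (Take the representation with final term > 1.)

59 = 7·8 + 3
8 = 2·3 + 2
3 = 1·2 + 1
2 = 2·1 + 0  (stop)
So 59/8 = [7; 2, 1, 2].

[7; 2, 1, 2]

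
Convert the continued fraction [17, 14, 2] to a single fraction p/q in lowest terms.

Fold from the inside: start with 2/1.
  14 + 1/2 = 29/2
  17 + 2/29 = 495/29

495/29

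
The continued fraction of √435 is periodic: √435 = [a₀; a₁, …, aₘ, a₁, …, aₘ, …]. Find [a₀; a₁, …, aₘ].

[20; 1, 5, 1, 40]

a₀ = ⌊√435⌋ = 20.
With m₀=0, d₀=1 and mₖ₊₁ = dₖaₖ − mₖ, dₖ₊₁ = (n − mₖ₊₁²)/dₖ, aₖ₊₁ = ⌊(a₀+mₖ₊₁)/dₖ₊₁⌋:
  k=1: m=20, d=35, a=1
  k=2: m=15, d=6, a=5
  k=3: m=15, d=35, a=1
  k=4: m=20, d=1, a=40
d=1 and a=2a₀=40 at k=4, so the next step gives (m, d) = (20, 35) again — its k=1 value — and the period has length 4.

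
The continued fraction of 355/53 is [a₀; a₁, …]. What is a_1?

355 = 6·53 + 37   →  a_0 = 6
53 = 1·37 + 16   →  a_1 = 1

1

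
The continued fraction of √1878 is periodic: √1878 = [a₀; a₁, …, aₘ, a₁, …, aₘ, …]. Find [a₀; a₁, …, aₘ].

a₀ = ⌊√1878⌋ = 43.
With m₀=0, d₀=1 and mₖ₊₁ = dₖaₖ − mₖ, dₖ₊₁ = (n − mₖ₊₁²)/dₖ, aₖ₊₁ = ⌊(a₀+mₖ₊₁)/dₖ₊₁⌋:
  k=1: m=43, d=29, a=2
  k=2: m=15, d=57, a=1
  k=3: m=42, d=2, a=42
  k=4: m=42, d=57, a=1
  k=5: m=15, d=29, a=2
  k=6: m=43, d=1, a=86
d=1 and a=2a₀=86 at k=6, so the next step gives (m, d) = (43, 29) again — its k=1 value — and the period has length 6.

[43; 2, 1, 42, 1, 2, 86]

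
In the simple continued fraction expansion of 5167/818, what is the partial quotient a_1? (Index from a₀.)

3

5167 = 6·818 + 259   →  a_0 = 6
818 = 3·259 + 41   →  a_1 = 3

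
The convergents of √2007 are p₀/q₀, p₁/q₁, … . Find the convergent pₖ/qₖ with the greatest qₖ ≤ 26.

224/5

√2007 = [44; 1, 3, 1, 88, …] (period length 4).
Convergents:
  p_0/q_0 = 44/1
  p_1/q_1 = 45/1
  p_2/q_2 = 179/4
  p_3/q_3 = 224/5
  p_4/q_4 = 19891/444
q_3 = 5 ≤ 26 < 444 = q_4, so the answer is 224/5.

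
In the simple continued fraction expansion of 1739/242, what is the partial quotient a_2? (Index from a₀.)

2

1739 = 7·242 + 45   →  a_0 = 7
242 = 5·45 + 17   →  a_1 = 5
45 = 2·17 + 11   →  a_2 = 2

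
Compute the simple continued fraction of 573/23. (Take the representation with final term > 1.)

573 = 24·23 + 21
23 = 1·21 + 2
21 = 10·2 + 1
2 = 2·1 + 0  (stop)
So 573/23 = [24; 1, 10, 2].

[24; 1, 10, 2]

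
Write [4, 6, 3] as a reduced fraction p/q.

79/19

Fold from the inside: start with 3/1.
  6 + 1/3 = 19/3
  4 + 3/19 = 79/19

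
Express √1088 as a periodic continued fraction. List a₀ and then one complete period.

a₀ = ⌊√1088⌋ = 32.
With m₀=0, d₀=1 and mₖ₊₁ = dₖaₖ − mₖ, dₖ₊₁ = (n − mₖ₊₁²)/dₖ, aₖ₊₁ = ⌊(a₀+mₖ₊₁)/dₖ₊₁⌋:
  k=1: m=32, d=64, a=1
  k=2: m=32, d=1, a=64
d=1 and a=2a₀=64 at k=2, so the next step gives (m, d) = (32, 64) again — its k=1 value — and the period has length 2.

[32; 1, 64]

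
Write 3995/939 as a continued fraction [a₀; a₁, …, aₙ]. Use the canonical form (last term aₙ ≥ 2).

3995 = 4*939 + 239
939 = 3*239 + 222
239 = 1*222 + 17
222 = 13*17 + 1
17 = 17*1 + 0  (stop)
So 3995/939 = [4; 3, 1, 13, 17].

[4; 3, 1, 13, 17]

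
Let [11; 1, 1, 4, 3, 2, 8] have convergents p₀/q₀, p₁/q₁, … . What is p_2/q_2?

23/2

Using pₖ = aₖpₖ₋₁ + pₖ₋₂, qₖ = aₖqₖ₋₁ + qₖ₋₂ (with p₋₁=1, p₋₂=0, q₋₁=0, q₋₂=1):
  k=0: a=11, p=11, q=1
  k=1: a=1, p=12, q=1
  k=2: a=1, p=23, q=2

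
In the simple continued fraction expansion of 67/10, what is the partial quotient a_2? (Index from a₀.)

2

67 = 6·10 + 7   →  a_0 = 6
10 = 1·7 + 3   →  a_1 = 1
7 = 2·3 + 1   →  a_2 = 2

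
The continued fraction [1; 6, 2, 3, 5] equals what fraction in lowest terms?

275/238

Using pₖ = aₖpₖ₋₁ + pₖ₋₂ and qₖ = aₖqₖ₋₁ + qₖ₋₂:
  k=0: a=1, p=1, q=1
  k=1: a=6, p=7, q=6
  k=2: a=2, p=15, q=13
  k=3: a=3, p=52, q=45
  k=4: a=5, p=275, q=238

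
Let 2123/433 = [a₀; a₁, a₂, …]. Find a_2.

2123 = 4·433 + 391   →  a_0 = 4
433 = 1·391 + 42   →  a_1 = 1
391 = 9·42 + 13   →  a_2 = 9

9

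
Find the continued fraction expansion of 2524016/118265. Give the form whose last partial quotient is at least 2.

2524016 = 21·118265 + 40451
118265 = 2·40451 + 37363
40451 = 1·37363 + 3088
37363 = 12·3088 + 307
3088 = 10·307 + 18
307 = 17·18 + 1
18 = 18·1 + 0  (stop)
So 2524016/118265 = [21; 2, 1, 12, 10, 17, 18].

[21; 2, 1, 12, 10, 17, 18]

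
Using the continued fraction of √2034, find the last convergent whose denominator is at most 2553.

40635/901

√2034 = [45; 10, 90, …] (period length 2).
Convergents:
  p_0/q_0 = 45/1
  p_1/q_1 = 451/10
  p_2/q_2 = 40635/901
  p_3/q_3 = 406801/9020
q_2 = 901 ≤ 2553 < 9020 = q_3, so the answer is 40635/901.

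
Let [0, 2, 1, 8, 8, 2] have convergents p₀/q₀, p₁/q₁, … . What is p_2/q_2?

1/3

Using pₖ = aₖpₖ₋₁ + pₖ₋₂, qₖ = aₖqₖ₋₁ + qₖ₋₂ (with p₋₁=1, p₋₂=0, q₋₁=0, q₋₂=1):
  k=0: a=0, p=0, q=1
  k=1: a=2, p=1, q=2
  k=2: a=1, p=1, q=3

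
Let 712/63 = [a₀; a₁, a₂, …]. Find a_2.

712 = 11·63 + 19   →  a_0 = 11
63 = 3·19 + 6   →  a_1 = 3
19 = 3·6 + 1   →  a_2 = 3

3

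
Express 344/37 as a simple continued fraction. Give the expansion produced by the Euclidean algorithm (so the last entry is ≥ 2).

[9; 3, 2, 1, 3]

344 = 9·37 + 11
37 = 3·11 + 4
11 = 2·4 + 3
4 = 1·3 + 1
3 = 3·1 + 0  (stop)
So 344/37 = [9; 3, 2, 1, 3].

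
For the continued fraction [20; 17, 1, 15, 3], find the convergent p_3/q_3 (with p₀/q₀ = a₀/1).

5756/287

Using pₖ = aₖpₖ₋₁ + pₖ₋₂, qₖ = aₖqₖ₋₁ + qₖ₋₂ (with p₋₁=1, p₋₂=0, q₋₁=0, q₋₂=1):
  k=0: a=20, p=20, q=1
  k=1: a=17, p=341, q=17
  k=2: a=1, p=361, q=18
  k=3: a=15, p=5756, q=287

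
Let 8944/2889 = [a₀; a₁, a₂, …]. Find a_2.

2

8944 = 3·2889 + 277   →  a_0 = 3
2889 = 10·277 + 119   →  a_1 = 10
277 = 2·119 + 39   →  a_2 = 2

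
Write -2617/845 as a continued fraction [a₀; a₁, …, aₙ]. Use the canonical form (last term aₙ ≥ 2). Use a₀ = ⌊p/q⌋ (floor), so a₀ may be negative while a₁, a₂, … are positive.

[-4; 1, 9, 3, 3, 1, 1, 3]

-2617 = -4·845 + 763
845 = 1·763 + 82
763 = 9·82 + 25
82 = 3·25 + 7
25 = 3·7 + 4
7 = 1·4 + 3
4 = 1·3 + 1
3 = 3·1 + 0  (stop)
So -2617/845 = [-4; 1, 9, 3, 3, 1, 1, 3].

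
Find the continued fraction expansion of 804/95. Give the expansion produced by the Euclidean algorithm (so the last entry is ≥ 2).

[8; 2, 6, 3, 2]

804 = 8×95 + 44
95 = 2×44 + 7
44 = 6×7 + 2
7 = 3×2 + 1
2 = 2×1 + 0  (stop)
So 804/95 = [8; 2, 6, 3, 2].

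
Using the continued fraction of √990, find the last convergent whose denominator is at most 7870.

√990 = [31; 2, 6, 2, 62, …] (period length 4).
Convergents:
  p_0/q_0 = 31/1
  p_1/q_1 = 63/2
  p_2/q_2 = 409/13
  p_3/q_3 = 881/28
  p_4/q_4 = 55031/1749
  p_5/q_5 = 110943/3526
  p_6/q_6 = 720689/22905
q_5 = 3526 ≤ 7870 < 22905 = q_6, so the answer is 110943/3526.

110943/3526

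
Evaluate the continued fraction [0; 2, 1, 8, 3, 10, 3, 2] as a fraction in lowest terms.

2079/6014

Fold from the inside: start with 2/1.
  3 + 1/2 = 7/2
  10 + 2/7 = 72/7
  3 + 7/72 = 223/72
  8 + 72/223 = 1856/223
  1 + 223/1856 = 2079/1856
  2 + 1856/2079 = 6014/2079
  0 + 2079/6014 = 2079/6014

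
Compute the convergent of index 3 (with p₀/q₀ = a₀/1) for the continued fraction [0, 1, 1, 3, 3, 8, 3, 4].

4/7

Using pₖ = aₖpₖ₋₁ + pₖ₋₂, qₖ = aₖqₖ₋₁ + qₖ₋₂ (with p₋₁=1, p₋₂=0, q₋₁=0, q₋₂=1):
  k=0: a=0, p=0, q=1
  k=1: a=1, p=1, q=1
  k=2: a=1, p=1, q=2
  k=3: a=3, p=4, q=7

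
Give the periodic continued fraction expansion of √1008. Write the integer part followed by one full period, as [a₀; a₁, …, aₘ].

[31; 1, 2, 1, 62]

a₀ = ⌊√1008⌋ = 31.
With m₀=0, d₀=1 and mₖ₊₁ = dₖaₖ − mₖ, dₖ₊₁ = (n − mₖ₊₁²)/dₖ, aₖ₊₁ = ⌊(a₀+mₖ₊₁)/dₖ₊₁⌋:
  k=1: m=31, d=47, a=1
  k=2: m=16, d=16, a=2
  k=3: m=16, d=47, a=1
  k=4: m=31, d=1, a=62
d=1 and a=2a₀=62 at k=4, so the next step gives (m, d) = (31, 47) again — its k=1 value — and the period has length 4.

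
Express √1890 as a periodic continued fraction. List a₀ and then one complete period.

a₀ = ⌊√1890⌋ = 43.
With m₀=0, d₀=1 and mₖ₊₁ = dₖaₖ − mₖ, dₖ₊₁ = (n − mₖ₊₁²)/dₖ, aₖ₊₁ = ⌊(a₀+mₖ₊₁)/dₖ₊₁⌋:
  k=1: m=43, d=41, a=2
  k=2: m=39, d=9, a=9
  k=3: m=42, d=14, a=6
  k=4: m=42, d=9, a=9
  k=5: m=39, d=41, a=2
  k=6: m=43, d=1, a=86
d=1 and a=2a₀=86 at k=6, so the next step gives (m, d) = (43, 41) again — its k=1 value — and the period has length 6.

[43; 2, 9, 6, 9, 2, 86]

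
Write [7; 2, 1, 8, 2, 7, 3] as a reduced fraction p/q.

9461/1288

Using pₖ = aₖpₖ₋₁ + pₖ₋₂ and qₖ = aₖqₖ₋₁ + qₖ₋₂:
  k=0: a=7, p=7, q=1
  k=1: a=2, p=15, q=2
  k=2: a=1, p=22, q=3
  k=3: a=8, p=191, q=26
  k=4: a=2, p=404, q=55
  k=5: a=7, p=3019, q=411
  k=6: a=3, p=9461, q=1288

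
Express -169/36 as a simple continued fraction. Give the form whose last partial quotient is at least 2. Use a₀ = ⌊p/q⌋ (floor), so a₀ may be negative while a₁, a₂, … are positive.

-169 = -5·36 + 11
36 = 3·11 + 3
11 = 3·3 + 2
3 = 1·2 + 1
2 = 2·1 + 0  (stop)
So -169/36 = [-5; 3, 3, 1, 2].

[-5; 3, 3, 1, 2]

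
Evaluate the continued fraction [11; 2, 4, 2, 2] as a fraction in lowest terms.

561/49

Fold from the inside: start with 2/1.
  2 + 1/2 = 5/2
  4 + 2/5 = 22/5
  2 + 5/22 = 49/22
  11 + 22/49 = 561/49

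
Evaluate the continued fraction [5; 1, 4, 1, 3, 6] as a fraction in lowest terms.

839/144

Using pₖ = aₖpₖ₋₁ + pₖ₋₂ and qₖ = aₖqₖ₋₁ + qₖ₋₂:
  k=0: a=5, p=5, q=1
  k=1: a=1, p=6, q=1
  k=2: a=4, p=29, q=5
  k=3: a=1, p=35, q=6
  k=4: a=3, p=134, q=23
  k=5: a=6, p=839, q=144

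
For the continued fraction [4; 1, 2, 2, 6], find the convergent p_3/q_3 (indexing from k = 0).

Using pₖ = aₖpₖ₋₁ + pₖ₋₂, qₖ = aₖqₖ₋₁ + qₖ₋₂ (with p₋₁=1, p₋₂=0, q₋₁=0, q₋₂=1):
  k=0: a=4, p=4, q=1
  k=1: a=1, p=5, q=1
  k=2: a=2, p=14, q=3
  k=3: a=2, p=33, q=7

33/7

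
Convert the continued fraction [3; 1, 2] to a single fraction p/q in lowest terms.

Fold from the inside: start with 2/1.
  1 + 1/2 = 3/2
  3 + 2/3 = 11/3

11/3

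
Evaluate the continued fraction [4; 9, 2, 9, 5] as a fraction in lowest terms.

3773/919

Fold from the inside: start with 5/1.
  9 + 1/5 = 46/5
  2 + 5/46 = 97/46
  9 + 46/97 = 919/97
  4 + 97/919 = 3773/919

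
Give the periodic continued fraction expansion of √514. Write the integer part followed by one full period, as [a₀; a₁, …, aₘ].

a₀ = ⌊√514⌋ = 22.
With m₀=0, d₀=1 and mₖ₊₁ = dₖaₖ − mₖ, dₖ₊₁ = (n − mₖ₊₁²)/dₖ, aₖ₊₁ = ⌊(a₀+mₖ₊₁)/dₖ₊₁⌋:
  k=1: m=22, d=30, a=1
  k=2: m=8, d=15, a=2
  k=3: m=22, d=2, a=22
  k=4: m=22, d=15, a=2
  k=5: m=8, d=30, a=1
  k=6: m=22, d=1, a=44
d=1 and a=2a₀=44 at k=6, so the next step gives (m, d) = (22, 30) again — its k=1 value — and the period has length 6.

[22; 1, 2, 22, 2, 1, 44]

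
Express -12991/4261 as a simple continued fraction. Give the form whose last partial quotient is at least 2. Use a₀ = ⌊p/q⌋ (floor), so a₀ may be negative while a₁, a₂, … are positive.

[-4; 1, 19, 2, 16, 1, 5]

-12991 = -4*4261 + 4053
4261 = 1*4053 + 208
4053 = 19*208 + 101
208 = 2*101 + 6
101 = 16*6 + 5
6 = 1*5 + 1
5 = 5*1 + 0  (stop)
So -12991/4261 = [-4; 1, 19, 2, 16, 1, 5].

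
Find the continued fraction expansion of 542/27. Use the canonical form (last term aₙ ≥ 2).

542 = 20*27 + 2
27 = 13*2 + 1
2 = 2*1 + 0  (stop)
So 542/27 = [20; 13, 2].

[20; 13, 2]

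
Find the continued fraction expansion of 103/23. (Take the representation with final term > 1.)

103 = 4*23 + 11
23 = 2*11 + 1
11 = 11*1 + 0  (stop)
So 103/23 = [4; 2, 11].

[4; 2, 11]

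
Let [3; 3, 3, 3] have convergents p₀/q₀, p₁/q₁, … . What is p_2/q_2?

33/10

Using pₖ = aₖpₖ₋₁ + pₖ₋₂, qₖ = aₖqₖ₋₁ + qₖ₋₂ (with p₋₁=1, p₋₂=0, q₋₁=0, q₋₂=1):
  k=0: a=3, p=3, q=1
  k=1: a=3, p=10, q=3
  k=2: a=3, p=33, q=10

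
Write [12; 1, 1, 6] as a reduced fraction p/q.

Fold from the inside: start with 6/1.
  1 + 1/6 = 7/6
  1 + 6/7 = 13/7
  12 + 7/13 = 163/13

163/13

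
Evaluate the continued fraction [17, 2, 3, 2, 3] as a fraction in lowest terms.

Using pₖ = aₖpₖ₋₁ + pₖ₋₂ and qₖ = aₖqₖ₋₁ + qₖ₋₂:
  k=0: a=17, p=17, q=1
  k=1: a=2, p=35, q=2
  k=2: a=3, p=122, q=7
  k=3: a=2, p=279, q=16
  k=4: a=3, p=959, q=55

959/55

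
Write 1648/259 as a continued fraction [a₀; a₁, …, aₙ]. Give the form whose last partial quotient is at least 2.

[6; 2, 1, 3, 11, 2]

1648 = 6*259 + 94
259 = 2*94 + 71
94 = 1*71 + 23
71 = 3*23 + 2
23 = 11*2 + 1
2 = 2*1 + 0  (stop)
So 1648/259 = [6; 2, 1, 3, 11, 2].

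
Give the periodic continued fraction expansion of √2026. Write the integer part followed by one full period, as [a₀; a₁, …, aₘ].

[45; 90]

a₀ = ⌊√2026⌋ = 45.
With m₀=0, d₀=1 and mₖ₊₁ = dₖaₖ − mₖ, dₖ₊₁ = (n − mₖ₊₁²)/dₖ, aₖ₊₁ = ⌊(a₀+mₖ₊₁)/dₖ₊₁⌋:
  k=1: m=45, d=1, a=90
d=1 and a=2a₀=90 at k=1, so the next step gives (m, d) = (45, 1) again — its k=1 value — and the period has length 1.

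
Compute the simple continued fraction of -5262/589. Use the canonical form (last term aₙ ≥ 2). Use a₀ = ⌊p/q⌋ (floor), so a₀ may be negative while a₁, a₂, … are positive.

-5262 = -9×589 + 39
589 = 15×39 + 4
39 = 9×4 + 3
4 = 1×3 + 1
3 = 3×1 + 0  (stop)
So -5262/589 = [-9; 15, 9, 1, 3].

[-9; 15, 9, 1, 3]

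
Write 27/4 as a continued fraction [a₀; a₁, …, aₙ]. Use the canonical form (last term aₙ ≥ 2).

27 = 6·4 + 3
4 = 1·3 + 1
3 = 3·1 + 0  (stop)
So 27/4 = [6; 1, 3].

[6; 1, 3]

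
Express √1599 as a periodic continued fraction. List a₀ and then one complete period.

[39; 1, 78]

a₀ = ⌊√1599⌋ = 39.
With m₀=0, d₀=1 and mₖ₊₁ = dₖaₖ − mₖ, dₖ₊₁ = (n − mₖ₊₁²)/dₖ, aₖ₊₁ = ⌊(a₀+mₖ₊₁)/dₖ₊₁⌋:
  k=1: m=39, d=78, a=1
  k=2: m=39, d=1, a=78
d=1 and a=2a₀=78 at k=2, so the next step gives (m, d) = (39, 78) again — its k=1 value — and the period has length 2.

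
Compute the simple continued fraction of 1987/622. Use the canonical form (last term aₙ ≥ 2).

[3; 5, 7, 8, 2]

1987 = 3·622 + 121
622 = 5·121 + 17
121 = 7·17 + 2
17 = 8·2 + 1
2 = 2·1 + 0  (stop)
So 1987/622 = [3; 5, 7, 8, 2].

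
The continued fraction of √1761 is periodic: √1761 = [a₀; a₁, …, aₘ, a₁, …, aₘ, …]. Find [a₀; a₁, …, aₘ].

[41; 1, 26, 1, 82]

a₀ = ⌊√1761⌋ = 41.
With m₀=0, d₀=1 and mₖ₊₁ = dₖaₖ − mₖ, dₖ₊₁ = (n − mₖ₊₁²)/dₖ, aₖ₊₁ = ⌊(a₀+mₖ₊₁)/dₖ₊₁⌋:
  k=1: m=41, d=80, a=1
  k=2: m=39, d=3, a=26
  k=3: m=39, d=80, a=1
  k=4: m=41, d=1, a=82
d=1 and a=2a₀=82 at k=4, so the next step gives (m, d) = (41, 80) again — its k=1 value — and the period has length 4.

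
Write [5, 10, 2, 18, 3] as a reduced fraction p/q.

6038/1185

Fold from the inside: start with 3/1.
  18 + 1/3 = 55/3
  2 + 3/55 = 113/55
  10 + 55/113 = 1185/113
  5 + 113/1185 = 6038/1185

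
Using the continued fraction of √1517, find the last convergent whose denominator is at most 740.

28082/721

√1517 = [38; 1, 18, 2, 18, 1, 76, …] (period length 6).
Convergents:
  p_0/q_0 = 38/1
  p_1/q_1 = 39/1
  p_2/q_2 = 740/19
  p_3/q_3 = 1519/39
  p_4/q_4 = 28082/721
  p_5/q_5 = 29601/760
q_4 = 721 ≤ 740 < 760 = q_5, so the answer is 28082/721.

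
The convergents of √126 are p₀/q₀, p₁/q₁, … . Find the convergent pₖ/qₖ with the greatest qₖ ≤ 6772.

√126 = [11; 4, 2, 4, 22, …] (period length 4).
Convergents:
  p_0/q_0 = 11/1
  p_1/q_1 = 45/4
  p_2/q_2 = 101/9
  p_3/q_3 = 449/40
  p_4/q_4 = 9979/889
  p_5/q_5 = 40365/3596
  p_6/q_6 = 90709/8081
q_5 = 3596 ≤ 6772 < 8081 = q_6, so the answer is 40365/3596.

40365/3596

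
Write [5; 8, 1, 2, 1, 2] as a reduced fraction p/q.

491/96

Using pₖ = aₖpₖ₋₁ + pₖ₋₂ and qₖ = aₖqₖ₋₁ + qₖ₋₂:
  k=0: a=5, p=5, q=1
  k=1: a=8, p=41, q=8
  k=2: a=1, p=46, q=9
  k=3: a=2, p=133, q=26
  k=4: a=1, p=179, q=35
  k=5: a=2, p=491, q=96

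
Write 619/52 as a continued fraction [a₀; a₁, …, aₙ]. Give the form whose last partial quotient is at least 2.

[11; 1, 9, 2, 2]

619 = 11×52 + 47
52 = 1×47 + 5
47 = 9×5 + 2
5 = 2×2 + 1
2 = 2×1 + 0  (stop)
So 619/52 = [11; 1, 9, 2, 2].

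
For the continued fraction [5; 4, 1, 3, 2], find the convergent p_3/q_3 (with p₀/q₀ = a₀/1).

99/19

Using pₖ = aₖpₖ₋₁ + pₖ₋₂, qₖ = aₖqₖ₋₁ + qₖ₋₂ (with p₋₁=1, p₋₂=0, q₋₁=0, q₋₂=1):
  k=0: a=5, p=5, q=1
  k=1: a=4, p=21, q=4
  k=2: a=1, p=26, q=5
  k=3: a=3, p=99, q=19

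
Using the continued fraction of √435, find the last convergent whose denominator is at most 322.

6111/293

√435 = [20; 1, 5, 1, 40, …] (period length 4).
Convergents:
  p_0/q_0 = 20/1
  p_1/q_1 = 21/1
  p_2/q_2 = 125/6
  p_3/q_3 = 146/7
  p_4/q_4 = 5965/286
  p_5/q_5 = 6111/293
  p_6/q_6 = 36520/1751
q_5 = 293 ≤ 322 < 1751 = q_6, so the answer is 6111/293.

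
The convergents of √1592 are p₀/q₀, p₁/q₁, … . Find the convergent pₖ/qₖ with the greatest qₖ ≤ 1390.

√1592 = [39; 1, 8, 1, 78, …] (period length 4).
Convergents:
  p_0/q_0 = 39/1
  p_1/q_1 = 40/1
  p_2/q_2 = 359/9
  p_3/q_3 = 399/10
  p_4/q_4 = 31481/789
  p_5/q_5 = 31880/799
  p_6/q_6 = 286521/7181
q_5 = 799 ≤ 1390 < 7181 = q_6, so the answer is 31880/799.

31880/799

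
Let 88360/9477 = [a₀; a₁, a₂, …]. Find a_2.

11

88360 = 9·9477 + 3067   →  a_0 = 9
9477 = 3·3067 + 276   →  a_1 = 3
3067 = 11·276 + 31   →  a_2 = 11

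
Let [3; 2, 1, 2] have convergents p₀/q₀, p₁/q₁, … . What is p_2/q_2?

10/3

Using pₖ = aₖpₖ₋₁ + pₖ₋₂, qₖ = aₖqₖ₋₁ + qₖ₋₂ (with p₋₁=1, p₋₂=0, q₋₁=0, q₋₂=1):
  k=0: a=3, p=3, q=1
  k=1: a=2, p=7, q=2
  k=2: a=1, p=10, q=3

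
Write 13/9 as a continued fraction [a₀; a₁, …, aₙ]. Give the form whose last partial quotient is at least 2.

[1; 2, 4]

13 = 1×9 + 4
9 = 2×4 + 1
4 = 4×1 + 0  (stop)
So 13/9 = [1; 2, 4].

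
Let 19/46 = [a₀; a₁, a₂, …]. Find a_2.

2

19 = 0·46 + 19   →  a_0 = 0
46 = 2·19 + 8   →  a_1 = 2
19 = 2·8 + 3   →  a_2 = 2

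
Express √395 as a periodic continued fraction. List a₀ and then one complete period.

[19; 1, 6, 1, 38]

a₀ = ⌊√395⌋ = 19.
With m₀=0, d₀=1 and mₖ₊₁ = dₖaₖ − mₖ, dₖ₊₁ = (n − mₖ₊₁²)/dₖ, aₖ₊₁ = ⌊(a₀+mₖ₊₁)/dₖ₊₁⌋:
  k=1: m=19, d=34, a=1
  k=2: m=15, d=5, a=6
  k=3: m=15, d=34, a=1
  k=4: m=19, d=1, a=38
d=1 and a=2a₀=38 at k=4, so the next step gives (m, d) = (19, 34) again — its k=1 value — and the period has length 4.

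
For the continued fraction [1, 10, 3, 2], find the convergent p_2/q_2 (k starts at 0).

Using pₖ = aₖpₖ₋₁ + pₖ₋₂, qₖ = aₖqₖ₋₁ + qₖ₋₂ (with p₋₁=1, p₋₂=0, q₋₁=0, q₋₂=1):
  k=0: a=1, p=1, q=1
  k=1: a=10, p=11, q=10
  k=2: a=3, p=34, q=31

34/31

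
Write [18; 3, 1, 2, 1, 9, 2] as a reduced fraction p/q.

5608/307

Fold from the inside: start with 2/1.
  9 + 1/2 = 19/2
  1 + 2/19 = 21/19
  2 + 19/21 = 61/21
  1 + 21/61 = 82/61
  3 + 61/82 = 307/82
  18 + 82/307 = 5608/307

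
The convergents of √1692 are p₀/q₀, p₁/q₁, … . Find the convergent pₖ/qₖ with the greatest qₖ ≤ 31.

617/15

√1692 = [41; 7, 2, 7, 82, …] (period length 4).
Convergents:
  p_0/q_0 = 41/1
  p_1/q_1 = 288/7
  p_2/q_2 = 617/15
  p_3/q_3 = 4607/112
q_2 = 15 ≤ 31 < 112 = q_3, so the answer is 617/15.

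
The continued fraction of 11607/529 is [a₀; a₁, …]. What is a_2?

11607 = 21·529 + 498   →  a_0 = 21
529 = 1·498 + 31   →  a_1 = 1
498 = 16·31 + 2   →  a_2 = 16

16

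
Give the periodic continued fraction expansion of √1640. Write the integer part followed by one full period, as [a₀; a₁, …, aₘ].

[40; 2, 80]

a₀ = ⌊√1640⌋ = 40.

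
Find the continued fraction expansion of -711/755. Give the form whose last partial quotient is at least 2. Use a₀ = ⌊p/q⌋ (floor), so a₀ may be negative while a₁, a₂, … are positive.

-711 = -1·755 + 44
755 = 17·44 + 7
44 = 6·7 + 2
7 = 3·2 + 1
2 = 2·1 + 0  (stop)
So -711/755 = [-1; 17, 6, 3, 2].

[-1; 17, 6, 3, 2]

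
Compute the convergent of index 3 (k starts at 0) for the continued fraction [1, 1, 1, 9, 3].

Using pₖ = aₖpₖ₋₁ + pₖ₋₂, qₖ = aₖqₖ₋₁ + qₖ₋₂ (with p₋₁=1, p₋₂=0, q₋₁=0, q₋₂=1):
  k=0: a=1, p=1, q=1
  k=1: a=1, p=2, q=1
  k=2: a=1, p=3, q=2
  k=3: a=9, p=29, q=19

29/19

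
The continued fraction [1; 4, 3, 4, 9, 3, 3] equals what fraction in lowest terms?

6577/5338

Using pₖ = aₖpₖ₋₁ + pₖ₋₂ and qₖ = aₖqₖ₋₁ + qₖ₋₂:
  k=0: a=1, p=1, q=1
  k=1: a=4, p=5, q=4
  k=2: a=3, p=16, q=13
  k=3: a=4, p=69, q=56
  k=4: a=9, p=637, q=517
  k=5: a=3, p=1980, q=1607
  k=6: a=3, p=6577, q=5338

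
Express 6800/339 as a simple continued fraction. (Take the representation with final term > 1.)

6800 = 20*339 + 20
339 = 16*20 + 19
20 = 1*19 + 1
19 = 19*1 + 0  (stop)
So 6800/339 = [20; 16, 1, 19].

[20; 16, 1, 19]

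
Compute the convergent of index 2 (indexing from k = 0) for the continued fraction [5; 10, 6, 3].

Using pₖ = aₖpₖ₋₁ + pₖ₋₂, qₖ = aₖqₖ₋₁ + qₖ₋₂ (with p₋₁=1, p₋₂=0, q₋₁=0, q₋₂=1):
  k=0: a=5, p=5, q=1
  k=1: a=10, p=51, q=10
  k=2: a=6, p=311, q=61

311/61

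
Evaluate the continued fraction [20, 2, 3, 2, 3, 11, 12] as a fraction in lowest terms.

Using pₖ = aₖpₖ₋₁ + pₖ₋₂ and qₖ = aₖqₖ₋₁ + qₖ₋₂:
  k=0: a=20, p=20, q=1
  k=1: a=2, p=41, q=2
  k=2: a=3, p=143, q=7
  k=3: a=2, p=327, q=16
  k=4: a=3, p=1124, q=55
  k=5: a=11, p=12691, q=621
  k=6: a=12, p=153416, q=7507

153416/7507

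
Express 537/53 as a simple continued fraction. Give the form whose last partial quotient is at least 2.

[10; 7, 1, 1, 3]

537 = 10×53 + 7
53 = 7×7 + 4
7 = 1×4 + 3
4 = 1×3 + 1
3 = 3×1 + 0  (stop)
So 537/53 = [10; 7, 1, 1, 3].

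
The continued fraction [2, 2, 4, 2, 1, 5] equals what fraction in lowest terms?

Using pₖ = aₖpₖ₋₁ + pₖ₋₂ and qₖ = aₖqₖ₋₁ + qₖ₋₂:
  k=0: a=2, p=2, q=1
  k=1: a=2, p=5, q=2
  k=2: a=4, p=22, q=9
  k=3: a=2, p=49, q=20
  k=4: a=1, p=71, q=29
  k=5: a=5, p=404, q=165

404/165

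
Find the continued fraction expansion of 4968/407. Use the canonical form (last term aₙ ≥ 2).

4968 = 12×407 + 84
407 = 4×84 + 71
84 = 1×71 + 13
71 = 5×13 + 6
13 = 2×6 + 1
6 = 6×1 + 0  (stop)
So 4968/407 = [12; 4, 1, 5, 2, 6].

[12; 4, 1, 5, 2, 6]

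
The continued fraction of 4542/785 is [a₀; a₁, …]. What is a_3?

4542 = 5·785 + 617   →  a_0 = 5
785 = 1·617 + 168   →  a_1 = 1
617 = 3·168 + 113   →  a_2 = 3
168 = 1·113 + 55   →  a_3 = 1

1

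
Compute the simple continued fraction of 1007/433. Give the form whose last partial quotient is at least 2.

1007 = 2×433 + 141
433 = 3×141 + 10
141 = 14×10 + 1
10 = 10×1 + 0  (stop)
So 1007/433 = [2; 3, 14, 10].

[2; 3, 14, 10]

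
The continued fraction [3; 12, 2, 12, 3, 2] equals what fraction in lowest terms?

Fold from the inside: start with 2/1.
  3 + 1/2 = 7/2
  12 + 2/7 = 86/7
  2 + 7/86 = 179/86
  12 + 86/179 = 2234/179
  3 + 179/2234 = 6881/2234

6881/2234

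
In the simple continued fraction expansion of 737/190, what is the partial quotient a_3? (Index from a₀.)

737 = 3·190 + 167   →  a_0 = 3
190 = 1·167 + 23   →  a_1 = 1
167 = 7·23 + 6   →  a_2 = 7
23 = 3·6 + 5   →  a_3 = 3

3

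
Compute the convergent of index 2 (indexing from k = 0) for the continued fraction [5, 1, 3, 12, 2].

Using pₖ = aₖpₖ₋₁ + pₖ₋₂, qₖ = aₖqₖ₋₁ + qₖ₋₂ (with p₋₁=1, p₋₂=0, q₋₁=0, q₋₂=1):
  k=0: a=5, p=5, q=1
  k=1: a=1, p=6, q=1
  k=2: a=3, p=23, q=4

23/4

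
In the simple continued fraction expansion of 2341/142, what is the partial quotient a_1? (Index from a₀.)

2

2341 = 16·142 + 69   →  a_0 = 16
142 = 2·69 + 4   →  a_1 = 2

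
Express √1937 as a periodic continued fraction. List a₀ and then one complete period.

a₀ = ⌊√1937⌋ = 44.
With m₀=0, d₀=1 and mₖ₊₁ = dₖaₖ − mₖ, dₖ₊₁ = (n − mₖ₊₁²)/dₖ, aₖ₊₁ = ⌊(a₀+mₖ₊₁)/dₖ₊₁⌋:
  k=1: m=44, d=1, a=88
d=1 and a=2a₀=88 at k=1, so the next step gives (m, d) = (44, 1) again — its k=1 value — and the period has length 1.

[44; 88]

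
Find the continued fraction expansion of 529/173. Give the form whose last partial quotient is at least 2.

529 = 3*173 + 10
173 = 17*10 + 3
10 = 3*3 + 1
3 = 3*1 + 0  (stop)
So 529/173 = [3; 17, 3, 3].

[3; 17, 3, 3]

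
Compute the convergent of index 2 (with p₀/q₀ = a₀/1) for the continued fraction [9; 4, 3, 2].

120/13

Using pₖ = aₖpₖ₋₁ + pₖ₋₂, qₖ = aₖqₖ₋₁ + qₖ₋₂ (with p₋₁=1, p₋₂=0, q₋₁=0, q₋₂=1):
  k=0: a=9, p=9, q=1
  k=1: a=4, p=37, q=4
  k=2: a=3, p=120, q=13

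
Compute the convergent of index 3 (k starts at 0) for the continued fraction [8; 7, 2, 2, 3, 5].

Using pₖ = aₖpₖ₋₁ + pₖ₋₂, qₖ = aₖqₖ₋₁ + qₖ₋₂ (with p₋₁=1, p₋₂=0, q₋₁=0, q₋₂=1):
  k=0: a=8, p=8, q=1
  k=1: a=7, p=57, q=7
  k=2: a=2, p=122, q=15
  k=3: a=2, p=301, q=37

301/37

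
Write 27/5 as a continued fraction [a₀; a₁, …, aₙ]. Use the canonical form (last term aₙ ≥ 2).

27 = 5*5 + 2
5 = 2*2 + 1
2 = 2*1 + 0  (stop)
So 27/5 = [5; 2, 2].

[5; 2, 2]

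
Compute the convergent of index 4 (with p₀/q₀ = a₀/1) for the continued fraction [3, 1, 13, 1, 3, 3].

232/59

Using pₖ = aₖpₖ₋₁ + pₖ₋₂, qₖ = aₖqₖ₋₁ + qₖ₋₂ (with p₋₁=1, p₋₂=0, q₋₁=0, q₋₂=1):
  k=0: a=3, p=3, q=1
  k=1: a=1, p=4, q=1
  k=2: a=13, p=55, q=14
  k=3: a=1, p=59, q=15
  k=4: a=3, p=232, q=59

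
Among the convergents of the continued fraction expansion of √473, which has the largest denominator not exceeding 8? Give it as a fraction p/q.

87/4

√473 = [21; 1, 2, 1, 42, …] (period length 4).
Convergents:
  p_0/q_0 = 21/1
  p_1/q_1 = 22/1
  p_2/q_2 = 65/3
  p_3/q_3 = 87/4
  p_4/q_4 = 3719/171
q_3 = 4 ≤ 8 < 171 = q_4, so the answer is 87/4.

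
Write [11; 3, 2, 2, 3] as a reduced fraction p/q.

655/58

Fold from the inside: start with 3/1.
  2 + 1/3 = 7/3
  2 + 3/7 = 17/7
  3 + 7/17 = 58/17
  11 + 17/58 = 655/58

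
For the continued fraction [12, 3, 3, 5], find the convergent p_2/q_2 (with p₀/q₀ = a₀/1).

Using pₖ = aₖpₖ₋₁ + pₖ₋₂, qₖ = aₖqₖ₋₁ + qₖ₋₂ (with p₋₁=1, p₋₂=0, q₋₁=0, q₋₂=1):
  k=0: a=12, p=12, q=1
  k=1: a=3, p=37, q=3
  k=2: a=3, p=123, q=10

123/10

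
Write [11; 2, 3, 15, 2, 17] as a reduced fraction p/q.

44165/3864

Using pₖ = aₖpₖ₋₁ + pₖ₋₂ and qₖ = aₖqₖ₋₁ + qₖ₋₂:
  k=0: a=11, p=11, q=1
  k=1: a=2, p=23, q=2
  k=2: a=3, p=80, q=7
  k=3: a=15, p=1223, q=107
  k=4: a=2, p=2526, q=221
  k=5: a=17, p=44165, q=3864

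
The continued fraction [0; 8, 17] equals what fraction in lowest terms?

17/137

Using pₖ = aₖpₖ₋₁ + pₖ₋₂ and qₖ = aₖqₖ₋₁ + qₖ₋₂:
  k=0: a=0, p=0, q=1
  k=1: a=8, p=1, q=8
  k=2: a=17, p=17, q=137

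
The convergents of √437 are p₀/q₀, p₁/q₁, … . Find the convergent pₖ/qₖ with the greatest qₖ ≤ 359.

√437 = [20; 1, 9, 2, 9, 1, 40, …] (period length 6).
Convergents:
  p_0/q_0 = 20/1
  p_1/q_1 = 21/1
  p_2/q_2 = 209/10
  p_3/q_3 = 439/21
  p_4/q_4 = 4160/199
  p_5/q_5 = 4599/220
  p_6/q_6 = 188120/8999
q_5 = 220 ≤ 359 < 8999 = q_6, so the answer is 4599/220.

4599/220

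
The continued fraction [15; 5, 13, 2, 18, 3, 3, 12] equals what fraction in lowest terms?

Fold from the inside: start with 12/1.
  3 + 1/12 = 37/12
  3 + 12/37 = 123/37
  18 + 37/123 = 2251/123
  2 + 123/2251 = 4625/2251
  13 + 2251/4625 = 62376/4625
  5 + 4625/62376 = 316505/62376
  15 + 62376/316505 = 4809951/316505

4809951/316505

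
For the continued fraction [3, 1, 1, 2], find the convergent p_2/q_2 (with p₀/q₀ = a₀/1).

7/2

Using pₖ = aₖpₖ₋₁ + pₖ₋₂, qₖ = aₖqₖ₋₁ + qₖ₋₂ (with p₋₁=1, p₋₂=0, q₋₁=0, q₋₂=1):
  k=0: a=3, p=3, q=1
  k=1: a=1, p=4, q=1
  k=2: a=1, p=7, q=2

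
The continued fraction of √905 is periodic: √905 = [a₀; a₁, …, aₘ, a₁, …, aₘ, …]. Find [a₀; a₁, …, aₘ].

[30; 12, 60]

a₀ = ⌊√905⌋ = 30.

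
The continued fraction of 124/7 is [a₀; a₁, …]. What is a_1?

124 = 17·7 + 5   →  a_0 = 17
7 = 1·5 + 2   →  a_1 = 1

1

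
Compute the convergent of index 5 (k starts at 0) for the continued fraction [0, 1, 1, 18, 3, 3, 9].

Using pₖ = aₖpₖ₋₁ + pₖ₋₂, qₖ = aₖqₖ₋₁ + qₖ₋₂ (with p₋₁=1, p₋₂=0, q₋₁=0, q₋₂=1):
  k=0: a=0, p=0, q=1
  k=1: a=1, p=1, q=1
  k=2: a=1, p=1, q=2
  k=3: a=18, p=19, q=37
  k=4: a=3, p=58, q=113
  k=5: a=3, p=193, q=376

193/376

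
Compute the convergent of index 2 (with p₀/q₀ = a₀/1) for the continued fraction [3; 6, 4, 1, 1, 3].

79/25

Using pₖ = aₖpₖ₋₁ + pₖ₋₂, qₖ = aₖqₖ₋₁ + qₖ₋₂ (with p₋₁=1, p₋₂=0, q₋₁=0, q₋₂=1):
  k=0: a=3, p=3, q=1
  k=1: a=6, p=19, q=6
  k=2: a=4, p=79, q=25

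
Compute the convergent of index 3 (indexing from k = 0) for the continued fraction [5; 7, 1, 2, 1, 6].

Using pₖ = aₖpₖ₋₁ + pₖ₋₂, qₖ = aₖqₖ₋₁ + qₖ₋₂ (with p₋₁=1, p₋₂=0, q₋₁=0, q₋₂=1):
  k=0: a=5, p=5, q=1
  k=1: a=7, p=36, q=7
  k=2: a=1, p=41, q=8
  k=3: a=2, p=118, q=23

118/23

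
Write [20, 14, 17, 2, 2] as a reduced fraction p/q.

Using pₖ = aₖpₖ₋₁ + pₖ₋₂ and qₖ = aₖqₖ₋₁ + qₖ₋₂:
  k=0: a=20, p=20, q=1
  k=1: a=14, p=281, q=14
  k=2: a=17, p=4797, q=239
  k=3: a=2, p=9875, q=492
  k=4: a=2, p=24547, q=1223

24547/1223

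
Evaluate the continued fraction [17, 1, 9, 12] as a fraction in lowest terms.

2166/121

Using pₖ = aₖpₖ₋₁ + pₖ₋₂ and qₖ = aₖqₖ₋₁ + qₖ₋₂:
  k=0: a=17, p=17, q=1
  k=1: a=1, p=18, q=1
  k=2: a=9, p=179, q=10
  k=3: a=12, p=2166, q=121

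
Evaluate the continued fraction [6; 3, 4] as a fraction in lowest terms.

Fold from the inside: start with 4/1.
  3 + 1/4 = 13/4
  6 + 4/13 = 82/13

82/13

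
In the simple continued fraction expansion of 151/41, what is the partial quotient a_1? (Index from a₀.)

1

151 = 3·41 + 28   →  a_0 = 3
41 = 1·28 + 13   →  a_1 = 1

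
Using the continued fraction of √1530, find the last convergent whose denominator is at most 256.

8488/217

√1530 = [39; 8, 1, 2, 8, 2, 1, 8, 78, …] (period length 8).
Convergents:
  p_0/q_0 = 39/1
  p_1/q_1 = 313/8
  p_2/q_2 = 352/9
  p_3/q_3 = 1017/26
  p_4/q_4 = 8488/217
  p_5/q_5 = 17993/460
q_4 = 217 ≤ 256 < 460 = q_5, so the answer is 8488/217.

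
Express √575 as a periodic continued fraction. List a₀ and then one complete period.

a₀ = ⌊√575⌋ = 23.
With m₀=0, d₀=1 and mₖ₊₁ = dₖaₖ − mₖ, dₖ₊₁ = (n − mₖ₊₁²)/dₖ, aₖ₊₁ = ⌊(a₀+mₖ₊₁)/dₖ₊₁⌋:
  k=1: m=23, d=46, a=1
  k=2: m=23, d=1, a=46
d=1 and a=2a₀=46 at k=2, so the next step gives (m, d) = (23, 46) again — its k=1 value — and the period has length 2.

[23; 1, 46]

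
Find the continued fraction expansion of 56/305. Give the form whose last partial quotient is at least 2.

[0; 5, 2, 4, 6]

56 = 0·305 + 56
305 = 5·56 + 25
56 = 2·25 + 6
25 = 4·6 + 1
6 = 6·1 + 0  (stop)
So 56/305 = [0; 5, 2, 4, 6].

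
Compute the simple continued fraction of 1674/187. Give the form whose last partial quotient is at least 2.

[8; 1, 19, 1, 3, 2]

1674 = 8*187 + 178
187 = 1*178 + 9
178 = 19*9 + 7
9 = 1*7 + 2
7 = 3*2 + 1
2 = 2*1 + 0  (stop)
So 1674/187 = [8; 1, 19, 1, 3, 2].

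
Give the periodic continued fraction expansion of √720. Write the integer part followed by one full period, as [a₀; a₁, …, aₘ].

a₀ = ⌊√720⌋ = 26.

[26; 1, 4, 1, 52]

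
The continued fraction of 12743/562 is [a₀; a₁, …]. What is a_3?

14

12743 = 22·562 + 379   →  a_0 = 22
562 = 1·379 + 183   →  a_1 = 1
379 = 2·183 + 13   →  a_2 = 2
183 = 14·13 + 1   →  a_3 = 14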